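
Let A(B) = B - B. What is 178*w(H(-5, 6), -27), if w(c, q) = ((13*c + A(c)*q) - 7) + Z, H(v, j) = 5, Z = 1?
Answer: 10502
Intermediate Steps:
A(B) = 0
w(c, q) = -6 + 13*c (w(c, q) = ((13*c + 0*q) - 7) + 1 = ((13*c + 0) - 7) + 1 = (13*c - 7) + 1 = (-7 + 13*c) + 1 = -6 + 13*c)
178*w(H(-5, 6), -27) = 178*(-6 + 13*5) = 178*(-6 + 65) = 178*59 = 10502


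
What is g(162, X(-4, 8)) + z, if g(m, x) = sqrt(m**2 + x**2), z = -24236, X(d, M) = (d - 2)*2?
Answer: -24236 + 6*sqrt(733) ≈ -24074.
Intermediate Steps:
X(d, M) = -4 + 2*d (X(d, M) = (-2 + d)*2 = -4 + 2*d)
g(162, X(-4, 8)) + z = sqrt(162**2 + (-4 + 2*(-4))**2) - 24236 = sqrt(26244 + (-4 - 8)**2) - 24236 = sqrt(26244 + (-12)**2) - 24236 = sqrt(26244 + 144) - 24236 = sqrt(26388) - 24236 = 6*sqrt(733) - 24236 = -24236 + 6*sqrt(733)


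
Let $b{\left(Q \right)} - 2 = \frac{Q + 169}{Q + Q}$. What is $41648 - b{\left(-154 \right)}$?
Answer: $\frac{12826983}{308} \approx 41646.0$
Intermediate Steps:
$b{\left(Q \right)} = 2 + \frac{169 + Q}{2 Q}$ ($b{\left(Q \right)} = 2 + \frac{Q + 169}{Q + Q} = 2 + \frac{169 + Q}{2 Q}$)
$41648 - b{\left(-154 \right)} = 41648 - \frac{169 + 5 \left(-154\right)}{2 \left(-154\right)} = 41648 - \frac{1}{2} \left(- \frac{1}{154}\right) \left(169 - 770\right) = 41648 - \frac{1}{2} \left(- \frac{1}{154}\right) \left(-601\right) = 41648 - \frac{601}{308} = \frac{12826983}{308}$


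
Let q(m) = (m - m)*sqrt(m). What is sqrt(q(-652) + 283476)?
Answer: 2*sqrt(70869) ≈ 532.42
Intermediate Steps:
q(m) = 0 (q(m) = 0*sqrt(m) = 0)
sqrt(q(-652) + 283476) = sqrt(0 + 283476) = sqrt(283476) = 2*sqrt(70869)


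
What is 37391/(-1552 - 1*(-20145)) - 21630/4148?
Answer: -123534361/38561882 ≈ -3.2035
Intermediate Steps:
37391/(-1552 - 1*(-20145)) - 21630/4148 = 37391/(-1552 + 20145) - 21630*1/4148 = 37391/18593 - 10815/2074 = -123534361/38561882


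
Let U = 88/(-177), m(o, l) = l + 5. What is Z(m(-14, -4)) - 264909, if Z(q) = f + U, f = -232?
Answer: -46930045/177 ≈ -2.6514e+5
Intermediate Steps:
m(o, l) = 5 + l
U = -88/177 (U = 88*(-1/177) = -88/177 ≈ -0.49718)
Z(q) = -41152/177 (Z(q) = -232 - 88/177 = -41152/177)
Z(m(-14, -4)) - 264909 = -41152/177 - 264909 = -46930045/177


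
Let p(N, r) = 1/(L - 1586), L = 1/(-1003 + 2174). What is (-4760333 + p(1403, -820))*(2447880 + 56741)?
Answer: -3163305641548752108/265315 ≈ -1.1923e+13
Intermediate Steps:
L = 1/1171 ≈ 0.00085397
p(N, r) = -1171/1857205 (p(N, r) = 1/(1/1171 - 1586) = 1/(-1857205/1171) = -1171/1857205)
(-4760333 + p(1403, -820))*(2447880 + 56741) = (-4760333 - 1171/1857205)*(2447880 + 56741) = -8840914250436/1857205*2504621 = -3163305641548752108/265315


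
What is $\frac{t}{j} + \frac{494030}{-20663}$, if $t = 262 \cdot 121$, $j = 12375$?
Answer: $- \frac{496232984}{23245875} \approx -21.347$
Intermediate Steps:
$t = 31702$
$\frac{t}{j} + \frac{494030}{-20663} = \frac{31702}{12375} + \frac{494030}{-20663} = 31702 \cdot \frac{1}{12375} + 494030 \left(- \frac{1}{20663}\right) = \frac{2882}{1125} - \frac{494030}{20663} = - \frac{496232984}{23245875}$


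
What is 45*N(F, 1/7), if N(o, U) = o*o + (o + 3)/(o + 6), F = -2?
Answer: 765/4 ≈ 191.25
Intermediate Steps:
N(o, U) = o² + (3 + o)/(6 + o)
45*N(F, 1/7) = 45*((3 - 2 + (-2)³ + 6*(-2)²)/(6 - 2)) = 45*((3 - 2 - 8 + 6*4)/4) = 45*((3 - 2 - 8 + 24)/4) = 45*((¼)*17) = 45*(17/4) = 765/4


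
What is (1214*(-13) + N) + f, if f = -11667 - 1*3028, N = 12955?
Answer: -17522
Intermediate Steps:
f = -14695 (f = -11667 - 3028 = -14695)
(1214*(-13) + N) + f = (1214*(-13) + 12955) - 14695 = (-15782 + 12955) - 14695 = -2827 - 14695 = -17522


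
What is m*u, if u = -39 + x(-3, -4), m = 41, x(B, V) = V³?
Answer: -4223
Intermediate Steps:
u = -103 (u = -39 + (-4)³ = -39 - 64 = -103)
m*u = 41*(-103) = -4223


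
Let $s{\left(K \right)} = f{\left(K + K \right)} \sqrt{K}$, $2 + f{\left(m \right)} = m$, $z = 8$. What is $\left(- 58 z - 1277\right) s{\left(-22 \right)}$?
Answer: $80086 i \sqrt{22} \approx 3.7564 \cdot 10^{5} i$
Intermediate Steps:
$f{\left(m \right)} = -2 + m$
$s{\left(K \right)} = \sqrt{K} \left(-2 + 2 K\right)$ ($s{\left(K \right)} = \left(-2 + \left(K + K\right)\right) \sqrt{K} = \left(-2 + 2 K\right) \sqrt{K} = \sqrt{K} \left(-2 + 2 K\right)$)
$\left(- 58 z - 1277\right) s{\left(-22 \right)} = \left(\left(-58\right) 8 - 1277\right) 2 \sqrt{-22} \left(-1 - 22\right) = \left(-464 - 1277\right) 2 i \sqrt{22} \left(-23\right) = - 1741 \left(- 46 i \sqrt{22}\right) = 80086 i \sqrt{22}$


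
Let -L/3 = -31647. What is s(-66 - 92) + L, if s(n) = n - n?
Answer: 94941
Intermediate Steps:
L = 94941 (L = -3*(-31647) = 94941)
s(n) = 0
s(-66 - 92) + L = 0 + 94941 = 94941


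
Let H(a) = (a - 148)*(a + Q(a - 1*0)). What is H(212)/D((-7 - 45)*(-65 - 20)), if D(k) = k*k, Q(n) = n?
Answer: 1696/1221025 ≈ 0.0013890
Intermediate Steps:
H(a) = 2*a*(-148 + a) (H(a) = (a - 148)*(a + (a - 1*0)) = (-148 + a)*(a + (a + 0)) = (-148 + a)*(a + a) = (-148 + a)*(2*a) = 2*a*(-148 + a))
D(k) = k**2
H(212)/D((-7 - 45)*(-65 - 20)) = (2*212*(-148 + 212))/(((-7 - 45)*(-65 - 20))**2) = (2*212*64)/((-52*(-85))**2) = 27136/(4420**2) = 27136/19536400 = 27136*(1/19536400) = 1696/1221025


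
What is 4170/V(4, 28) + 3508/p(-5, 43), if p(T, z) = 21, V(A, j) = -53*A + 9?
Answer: 12746/87 ≈ 146.51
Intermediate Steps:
V(A, j) = 9 - 53*A
4170/V(4, 28) + 3508/p(-5, 43) = 4170/(9 - 53*4) + 3508/21 = 4170/(9 - 212) + 3508*(1/21) = 4170/(-203) + 3508/21 = 4170*(-1/203) + 3508/21 = -4170/203 + 3508/21 = 12746/87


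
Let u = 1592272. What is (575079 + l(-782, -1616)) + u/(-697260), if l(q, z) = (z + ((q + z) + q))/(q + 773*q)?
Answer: 5056232295059558/8792274285 ≈ 5.7508e+5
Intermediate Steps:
l(q, z) = (2*q + 2*z)/(774*q) (l(q, z) = (z + (z + 2*q))/((774*q)) = (2*q + 2*z)*(1/(774*q)) = (2*q + 2*z)/(774*q))
(575079 + l(-782, -1616)) + u/(-697260) = (575079 + (1/387)*(-782 - 1616)/(-782)) + 1592272/(-697260) = (575079 + (1/387)*(-1/782)*(-2398)) + 1592272*(-1/697260) = (575079 + 1199/151317) - 398068/174315 = 87019230242/151317 - 398068/174315 = 5056232295059558/8792274285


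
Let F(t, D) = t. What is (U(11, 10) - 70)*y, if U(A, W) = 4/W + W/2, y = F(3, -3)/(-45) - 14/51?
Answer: 551/25 ≈ 22.040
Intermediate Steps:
y = -29/85 (y = 3/(-45) - 14/51 = 3*(-1/45) - 14*1/51 = -1/15 - 14/51 = -29/85 ≈ -0.34118)
U(A, W) = W/2 + 4/W (U(A, W) = 4/W + W*(½) = 4/W + W/2 = W/2 + 4/W)
(U(11, 10) - 70)*y = (((½)*10 + 4/10) - 70)*(-29/85) = ((5 + 4*(⅒)) - 70)*(-29/85) = ((5 + ⅖) - 70)*(-29/85) = (27/5 - 70)*(-29/85) = -323/5*(-29/85) = 551/25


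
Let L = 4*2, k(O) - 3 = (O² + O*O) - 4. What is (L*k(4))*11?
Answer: 2728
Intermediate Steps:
k(O) = -1 + 2*O² (k(O) = 3 + ((O² + O*O) - 4) = 3 + ((O² + O²) - 4) = 3 + (2*O² - 4) = 3 + (-4 + 2*O²) = -1 + 2*O²)
L = 8
(L*k(4))*11 = (8*(-1 + 2*4²))*11 = (8*(-1 + 2*16))*11 = (8*(-1 + 32))*11 = (8*31)*11 = 248*11 = 2728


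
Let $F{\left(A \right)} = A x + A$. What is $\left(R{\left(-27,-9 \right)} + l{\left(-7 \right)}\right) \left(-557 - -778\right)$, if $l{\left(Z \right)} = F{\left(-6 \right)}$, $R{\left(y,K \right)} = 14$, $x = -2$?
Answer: $4420$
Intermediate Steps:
$F{\left(A \right)} = - A$ ($F{\left(A \right)} = A \left(-2\right) + A = - 2 A + A = - A$)
$l{\left(Z \right)} = 6$ ($l{\left(Z \right)} = \left(-1\right) \left(-6\right) = 6$)
$\left(R{\left(-27,-9 \right)} + l{\left(-7 \right)}\right) \left(-557 - -778\right) = \left(14 + 6\right) \left(-557 - -778\right) = 20 \left(-557 + 778\right) = 20 \cdot 221 = 4420$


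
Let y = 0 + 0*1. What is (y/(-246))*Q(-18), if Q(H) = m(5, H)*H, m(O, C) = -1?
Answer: 0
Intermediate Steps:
y = 0 (y = 0 + 0 = 0)
Q(H) = -H
(y/(-246))*Q(-18) = (0/(-246))*(-1*(-18)) = (0*(-1/246))*18 = 0*18 = 0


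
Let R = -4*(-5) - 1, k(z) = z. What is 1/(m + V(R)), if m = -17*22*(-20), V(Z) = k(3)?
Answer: 1/7483 ≈ 0.00013364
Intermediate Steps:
R = 19 (R = 20 - 1 = 19)
V(Z) = 3
m = 7480 (m = -374*(-20) = 7480)
1/(m + V(R)) = 1/(7480 + 3) = 1/7483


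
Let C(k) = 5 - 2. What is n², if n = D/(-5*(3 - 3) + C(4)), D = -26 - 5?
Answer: 961/9 ≈ 106.78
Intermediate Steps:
C(k) = 3
D = -31
n = -31/3 (n = -31/(-5*(3 - 3) + 3) = -31/(-5*0 + 3) = -31/(0 + 3) = -31/3 ≈ -10.333)
n² = (-31/3)² = 961/9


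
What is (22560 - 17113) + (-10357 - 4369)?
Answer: -9279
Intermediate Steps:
(22560 - 17113) + (-10357 - 4369) = 5447 - 14726 = -9279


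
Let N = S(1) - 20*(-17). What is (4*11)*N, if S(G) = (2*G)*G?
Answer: 15048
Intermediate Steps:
S(G) = 2*G²
N = 342 (N = 2*1² - 20*(-17) = 2*1 + 340 = 2 + 340 = 342)
(4*11)*N = (4*11)*342 = 44*342 = 15048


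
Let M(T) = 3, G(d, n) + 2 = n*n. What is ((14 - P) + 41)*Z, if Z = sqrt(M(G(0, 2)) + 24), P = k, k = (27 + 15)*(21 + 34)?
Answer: -6765*sqrt(3) ≈ -11717.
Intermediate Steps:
G(d, n) = -2 + n**2 (G(d, n) = -2 + n*n = -2 + n**2)
k = 2310 (k = 42*55 = 2310)
P = 2310
Z = 3*sqrt(3) (Z = sqrt(3 + 24) = sqrt(27) = 3*sqrt(3) ≈ 5.1962)
((14 - P) + 41)*Z = ((14 - 1*2310) + 41)*(3*sqrt(3)) = ((14 - 2310) + 41)*(3*sqrt(3)) = (-2296 + 41)*(3*sqrt(3)) = -6765*sqrt(3)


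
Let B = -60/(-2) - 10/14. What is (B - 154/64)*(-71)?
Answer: -427491/224 ≈ -1908.4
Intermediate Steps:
B = 205/7 (B = -60*(-1/2) - 10*1/14 = 30 - 5/7 = 205/7 ≈ 29.286)
(B - 154/64)*(-71) = (205/7 - 154/64)*(-71) = (205/7 - 154*1/64)*(-71) = (205/7 - 77/32)*(-71) = (6021/224)*(-71) = -427491/224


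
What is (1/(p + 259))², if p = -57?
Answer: 1/40804 ≈ 2.4507e-5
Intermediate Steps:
(1/(p + 259))² = (1/(-57 + 259))² = (1/202)² = 1/40804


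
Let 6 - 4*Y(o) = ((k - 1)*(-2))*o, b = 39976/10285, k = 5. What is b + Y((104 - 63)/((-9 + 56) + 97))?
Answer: 4410737/740520 ≈ 5.9563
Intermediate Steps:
b = 39976/10285 (b = 39976*(1/10285) = 39976/10285 ≈ 3.8868)
Y(o) = 3/2 + 2*o (Y(o) = 3/2 - (5 - 1)*(-2)*o/4 = 3/2 - 4*(-2)*o/4 = 3/2 - (-2)*o = 3/2 + 2*o)
b + Y((104 - 63)/((-9 + 56) + 97)) = 39976/10285 + (3/2 + 2*((104 - 63)/((-9 + 56) + 97))) = 39976/10285 + (3/2 + 2*(41/(47 + 97))) = 39976/10285 + (3/2 + 2*(41/144)) = 39976/10285 + (3/2 + 41/72) = 39976/10285 + 149/72 = 4410737/740520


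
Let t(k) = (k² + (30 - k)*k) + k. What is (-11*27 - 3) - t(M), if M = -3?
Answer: -207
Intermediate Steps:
t(k) = k + k² + k*(30 - k) (t(k) = (k² + k*(30 - k)) + k = k + k² + k*(30 - k))
(-11*27 - 3) - t(M) = (-11*27 - 3) - 31*(-3) = (-297 - 3) - 1*(-93) = -300 + 93 = -207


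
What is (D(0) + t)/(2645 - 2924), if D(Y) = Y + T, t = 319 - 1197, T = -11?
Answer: 889/279 ≈ 3.1864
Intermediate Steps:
t = -878
D(Y) = -11 + Y (D(Y) = Y - 11 = -11 + Y)
(D(0) + t)/(2645 - 2924) = ((-11 + 0) - 878)/(2645 - 2924) = (-11 - 878)/(-279) = -889*(-1/279) = 889/279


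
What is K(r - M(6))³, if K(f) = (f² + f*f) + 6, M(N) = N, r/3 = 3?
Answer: 13824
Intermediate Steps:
r = 9 (r = 3*3 = 9)
K(f) = 6 + 2*f² (K(f) = (f² + f²) + 6 = 2*f² + 6 = 6 + 2*f²)
K(r - M(6))³ = (6 + 2*(9 - 1*6)²)³ = (6 + 2*(9 - 6)²)³ = (6 + 2*3²)³ = (6 + 2*9)³ = (6 + 18)³ = 24³ = 13824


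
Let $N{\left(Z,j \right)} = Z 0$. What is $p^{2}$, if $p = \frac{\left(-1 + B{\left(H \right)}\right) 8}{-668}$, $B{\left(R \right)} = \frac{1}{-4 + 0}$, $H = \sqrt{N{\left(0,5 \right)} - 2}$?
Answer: $\frac{25}{111556} \approx 0.0002241$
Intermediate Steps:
$N{\left(Z,j \right)} = 0$
$H = i \sqrt{2}$ ($H = \sqrt{0 - 2} = \sqrt{-2} = i \sqrt{2} \approx 1.4142 i$)
$B{\left(R \right)} = - \frac{1}{4}$ ($B{\left(R \right)} = \frac{1}{-4} = - \frac{1}{4}$)
$p = \frac{5}{334}$ ($p = \frac{\left(-1 - \frac{1}{4}\right) 8}{-668} = \left(- \frac{5}{4}\right) 8 \left(- \frac{1}{668}\right) = \left(-10\right) \left(- \frac{1}{668}\right) = \frac{5}{334} \approx 0.01497$)
$p^{2} = \left(\frac{5}{334}\right)^{2} = \frac{25}{111556}$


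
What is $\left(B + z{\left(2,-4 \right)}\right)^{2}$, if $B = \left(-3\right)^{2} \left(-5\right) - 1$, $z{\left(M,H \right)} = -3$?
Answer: $2401$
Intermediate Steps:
$B = -46$ ($B = 9 \left(-5\right) - 1 = -45 - 1 = -46$)
$\left(B + z{\left(2,-4 \right)}\right)^{2} = \left(-46 - 3\right)^{2} = \left(-49\right)^{2} = 2401$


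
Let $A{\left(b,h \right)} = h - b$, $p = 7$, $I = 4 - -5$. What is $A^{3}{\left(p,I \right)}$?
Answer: $8$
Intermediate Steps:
$I = 9$ ($I = 4 + 5 = 9$)
$A^{3}{\left(p,I \right)} = \left(9 - 7\right)^{3} = 2^{3} = 8$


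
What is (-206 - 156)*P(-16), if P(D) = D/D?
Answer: -362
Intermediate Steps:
P(D) = 1
(-206 - 156)*P(-16) = (-206 - 156)*1 = -362*1 = -362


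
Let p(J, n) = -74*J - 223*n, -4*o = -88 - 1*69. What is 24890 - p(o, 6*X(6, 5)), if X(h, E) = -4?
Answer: 44885/2 ≈ 22443.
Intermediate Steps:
o = 157/4 (o = -(-88 - 1*69)/4 = -(-88 - 69)/4 = -1/4*(-157) = 157/4 ≈ 39.250)
p(J, n) = -223*n - 74*J
24890 - p(o, 6*X(6, 5)) = 24890 - (-1338*(-4) - 74*157/4) = 24890 - (-223*(-24) - 5809/2) = 24890 - (5352 - 5809/2) = 24890 - 1*4895/2 = 24890 - 4895/2 = 44885/2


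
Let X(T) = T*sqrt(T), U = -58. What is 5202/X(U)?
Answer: 2601*I*sqrt(58)/1682 ≈ 11.777*I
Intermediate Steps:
X(T) = T**(3/2)
5202/X(U) = 5202/((-58)**(3/2)) = 5202/((-58*I*sqrt(58))) = 5202*(I*sqrt(58)/3364) = 2601*I*sqrt(58)/1682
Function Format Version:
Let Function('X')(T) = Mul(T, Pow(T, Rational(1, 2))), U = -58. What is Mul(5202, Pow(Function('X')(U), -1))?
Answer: Mul(Rational(2601, 1682), I, Pow(58, Rational(1, 2))) ≈ Mul(11.777, I)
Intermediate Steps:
Function('X')(T) = Pow(T, Rational(3, 2))
Mul(5202, Pow(Function('X')(U), -1)) = Mul(5202, Pow(Pow(-58, Rational(3, 2)), -1)) = Mul(5202, Pow(Mul(-58, I, Pow(58, Rational(1, 2))), -1)) = Mul(5202, Mul(Rational(1, 3364), I, Pow(58, Rational(1, 2)))) = Mul(Rational(2601, 1682), I, Pow(58, Rational(1, 2)))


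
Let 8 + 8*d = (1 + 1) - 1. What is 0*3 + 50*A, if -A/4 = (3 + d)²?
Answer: -7225/8 ≈ -903.13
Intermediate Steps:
d = -7/8 (d = -1 + ((1 + 1) - 1)/8 = -1 + (2 - 1)/8 = -1 + (⅛)*1 = -1 + ⅛ = -7/8 ≈ -0.87500)
A = -289/16 (A = -4*(3 - 7/8)² = -4*(17/8)² = -4*289/64 = -289/16 ≈ -18.063)
0*3 + 50*A = 0*3 + 50*(-289/16) = 0 - 7225/8 = -7225/8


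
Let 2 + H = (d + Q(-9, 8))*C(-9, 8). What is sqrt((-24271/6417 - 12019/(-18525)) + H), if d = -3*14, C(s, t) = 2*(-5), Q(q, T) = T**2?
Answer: I*sqrt(1571070246108974)/2641665 ≈ 15.004*I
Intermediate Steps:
C(s, t) = -10
d = -42
H = -222 (H = -2 + (-42 + 8**2)*(-10) = -2 + (-42 + 64)*(-10) = -2 + 22*(-10) = -2 - 220 = -222)
sqrt((-24271/6417 - 12019/(-18525)) + H) = sqrt((-24271/6417 - 12019/(-18525)) - 222) = sqrt((-24271*1/6417 - 12019*(-1/18525)) - 222) = sqrt((-24271/6417 + 12019/18525) - 222) = sqrt(-124164784/39624975 - 222) = sqrt(-8920909234/39624975) = I*sqrt(1571070246108974)/2641665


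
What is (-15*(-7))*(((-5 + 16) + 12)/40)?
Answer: 483/8 ≈ 60.375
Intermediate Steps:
(-15*(-7))*(((-5 + 16) + 12)/40) = 105*((11 + 12)*(1/40)) = 105*(23*(1/40)) = 105*(23/40) = 483/8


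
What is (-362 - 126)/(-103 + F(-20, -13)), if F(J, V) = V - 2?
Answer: 244/59 ≈ 4.1356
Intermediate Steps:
F(J, V) = -2 + V
(-362 - 126)/(-103 + F(-20, -13)) = (-362 - 126)/(-103 + (-2 - 13)) = -488/(-103 - 15) = -488/(-118) = -488*(-1/118) = 244/59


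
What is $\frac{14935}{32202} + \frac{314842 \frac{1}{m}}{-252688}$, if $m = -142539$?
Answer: $\frac{44828116488167}{96654020781672} \approx 0.4638$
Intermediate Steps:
$\frac{14935}{32202} + \frac{314842 \frac{1}{m}}{-252688} = \frac{14935}{32202} + \frac{314842 \frac{1}{-142539}}{-252688} = 14935 \cdot \frac{1}{32202} + 314842 \left(- \frac{1}{142539}\right) \left(- \frac{1}{252688}\right) = \frac{14935}{32202} - - \frac{157421}{18008947416} = \frac{14935}{32202} + \frac{157421}{18008947416} = \frac{44828116488167}{96654020781672}$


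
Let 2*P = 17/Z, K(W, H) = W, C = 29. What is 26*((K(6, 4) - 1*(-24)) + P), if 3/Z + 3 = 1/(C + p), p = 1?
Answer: 50531/90 ≈ 561.46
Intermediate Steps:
Z = -90/89 (Z = 3/(-3 + 1/(29 + 1)) = 3/(-3 + 1/30) = 3/(-89/30) = 3*(-30/89) = -90/89 ≈ -1.0112)
P = -1513/180 (P = (17/(-90/89))/2 = (17*(-89/90))/2 = (½)*(-1513/90) = -1513/180 ≈ -8.4055)
26*((K(6, 4) - 1*(-24)) + P) = 26*((6 - 1*(-24)) - 1513/180) = 26*((6 + 24) - 1513/180) = 26*(30 - 1513/180) = 26*(3887/180) = 50531/90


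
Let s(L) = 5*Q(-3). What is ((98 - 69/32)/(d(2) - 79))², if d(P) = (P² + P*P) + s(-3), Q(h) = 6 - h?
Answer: 9406489/692224 ≈ 13.589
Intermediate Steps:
s(L) = 45 (s(L) = 5*(6 - 1*(-3)) = 5*(6 + 3) = 5*9 = 45)
d(P) = 45 + 2*P² (d(P) = (P² + P*P) + 45 = (P² + P²) + 45 = 2*P² + 45 = 45 + 2*P²)
((98 - 69/32)/(d(2) - 79))² = ((98 - 69/32)/((45 + 2*2²) - 79))² = ((98 - 69*1/32)/((45 + 2*4) - 79))² = ((98 - 69/32)/((45 + 8) - 79))² = (3067/(32*(53 - 79)))² = ((3067/32)/(-26))² = ((3067/32)*(-1/26))² = (-3067/832)² = 9406489/692224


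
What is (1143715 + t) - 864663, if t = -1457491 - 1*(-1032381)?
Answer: -146058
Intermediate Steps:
t = -425110 (t = -1457491 + 1032381 = -425110)
(1143715 + t) - 864663 = (1143715 - 425110) - 864663 = 718605 - 864663 = -146058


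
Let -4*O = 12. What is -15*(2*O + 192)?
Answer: -2790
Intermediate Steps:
O = -3 (O = -¼*12 = -3)
-15*(2*O + 192) = -15*(2*(-3) + 192) = -15*(-6 + 192) = -15*186 = -2790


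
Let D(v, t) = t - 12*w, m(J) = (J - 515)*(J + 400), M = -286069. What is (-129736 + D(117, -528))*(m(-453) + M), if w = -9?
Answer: 30556073340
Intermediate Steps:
m(J) = (-515 + J)*(400 + J)
D(v, t) = 108 + t (D(v, t) = t - 12*(-9) = t + 108 = 108 + t)
(-129736 + D(117, -528))*(m(-453) + M) = (-129736 + (108 - 528))*((-206000 + (-453)² - 115*(-453)) - 286069) = (-129736 - 420)*((-206000 + 205209 + 52095) - 286069) = -130156*(51304 - 286069) = -130156*(-234765) = 30556073340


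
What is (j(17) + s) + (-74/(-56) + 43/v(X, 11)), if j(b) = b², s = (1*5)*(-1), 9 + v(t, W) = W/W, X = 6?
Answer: 15677/56 ≈ 279.95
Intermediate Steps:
v(t, W) = -8 (v(t, W) = -9 + W/W = -9 + 1 = -8)
s = -5 (s = 5*(-1) = -5)
(j(17) + s) + (-74/(-56) + 43/v(X, 11)) = (17² - 5) + (-74/(-56) + 43/(-8)) = (289 - 5) + (-74*(-1/56) + 43*(-⅛)) = 284 + (37/28 - 43/8) = 284 - 227/56 = 15677/56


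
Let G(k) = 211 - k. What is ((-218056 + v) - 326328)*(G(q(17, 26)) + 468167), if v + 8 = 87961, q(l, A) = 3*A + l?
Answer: -213738877973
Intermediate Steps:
q(l, A) = l + 3*A
v = 87953 (v = -8 + 87961 = 87953)
((-218056 + v) - 326328)*(G(q(17, 26)) + 468167) = ((-218056 + 87953) - 326328)*((211 - (17 + 3*26)) + 468167) = (-130103 - 326328)*((211 - (17 + 78)) + 468167) = -456431*((211 - 1*95) + 468167) = -456431*((211 - 95) + 468167) = -456431*(116 + 468167) = -456431*468283 = -213738877973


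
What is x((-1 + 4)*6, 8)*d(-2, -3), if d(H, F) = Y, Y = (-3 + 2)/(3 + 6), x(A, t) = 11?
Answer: -11/9 ≈ -1.2222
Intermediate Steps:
Y = -1/9 ≈ -0.11111
d(H, F) = -1/9
x((-1 + 4)*6, 8)*d(-2, -3) = 11*(-1/9) = -11/9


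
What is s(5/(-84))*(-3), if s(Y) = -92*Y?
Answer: -115/7 ≈ -16.429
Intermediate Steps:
s(5/(-84))*(-3) = -460/(-84)*(-3) = -460*(-1)/84*(-3) = -92*(-5/84)*(-3) = (115/21)*(-3) = -115/7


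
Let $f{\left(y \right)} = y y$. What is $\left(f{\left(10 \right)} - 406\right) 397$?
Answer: $-121482$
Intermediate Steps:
$f{\left(y \right)} = y^{2}$
$\left(f{\left(10 \right)} - 406\right) 397 = \left(10^{2} - 406\right) 397 = \left(100 - 406\right) 397 = \left(-306\right) 397 = -121482$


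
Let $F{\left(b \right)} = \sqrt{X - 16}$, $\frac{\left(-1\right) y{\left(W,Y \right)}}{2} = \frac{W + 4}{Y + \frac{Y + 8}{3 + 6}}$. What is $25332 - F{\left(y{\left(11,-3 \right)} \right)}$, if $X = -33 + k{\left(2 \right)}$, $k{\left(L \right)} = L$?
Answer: $25332 - i \sqrt{47} \approx 25332.0 - 6.8557 i$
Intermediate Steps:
$X = -31$ ($X = -33 + 2 = -31$)
$y{\left(W,Y \right)} = - \frac{2 \left(4 + W\right)}{\frac{8}{9} + \frac{10 Y}{9}}$ ($y{\left(W,Y \right)} = - 2 \frac{W + 4}{Y + \frac{Y + 8}{3 + 6}} = - 2 \frac{4 + W}{Y + \frac{8 + Y}{9}} = - 2 \frac{4 + W}{Y + \left(8 + Y\right) \frac{1}{9}} = - 2 \frac{4 + W}{Y + \left(\frac{8}{9} + \frac{Y}{9}\right)} = - 2 \frac{4 + W}{\frac{8}{9} + \frac{10 Y}{9}} = - \frac{2 \left(4 + W\right)}{\frac{8}{9} + \frac{10 Y}{9}}$)
$F{\left(b \right)} = i \sqrt{47}$ ($F{\left(b \right)} = \sqrt{-31 - 16} = \sqrt{-47} = i \sqrt{47}$)
$25332 - F{\left(y{\left(11,-3 \right)} \right)} = 25332 - i \sqrt{47}$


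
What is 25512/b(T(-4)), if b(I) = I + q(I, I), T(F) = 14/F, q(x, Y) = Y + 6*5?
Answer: 25512/23 ≈ 1109.2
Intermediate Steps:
q(x, Y) = 30 + Y (q(x, Y) = Y + 30 = 30 + Y)
b(I) = 30 + 2*I (b(I) = I + (30 + I) = 30 + 2*I)
25512/b(T(-4)) = 25512/(30 + 2*(14/(-4))) = 25512/(30 + 2*(14*(-1/4))) = 25512/(30 + 2*(-7/2)) = 25512/(30 - 7) = 25512/23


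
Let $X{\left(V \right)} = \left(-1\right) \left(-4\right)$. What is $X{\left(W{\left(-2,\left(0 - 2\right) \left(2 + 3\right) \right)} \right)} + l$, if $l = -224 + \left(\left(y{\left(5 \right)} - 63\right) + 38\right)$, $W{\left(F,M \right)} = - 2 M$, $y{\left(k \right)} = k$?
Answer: $-240$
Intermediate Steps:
$X{\left(V \right)} = 4$
$l = -244$ ($l = -224 + \left(\left(5 - 63\right) + 38\right) = -224 + \left(-58 + 38\right) = -224 - 20 = -244$)
$X{\left(W{\left(-2,\left(0 - 2\right) \left(2 + 3\right) \right)} \right)} + l = 4 - 244 = -240$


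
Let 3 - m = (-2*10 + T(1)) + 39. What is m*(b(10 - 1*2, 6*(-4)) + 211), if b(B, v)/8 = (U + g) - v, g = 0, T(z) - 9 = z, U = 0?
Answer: -10478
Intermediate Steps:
T(z) = 9 + z
m = -26 (m = 3 - ((-2*10 + (9 + 1)) + 39) = 3 - ((-20 + 10) + 39) = 3 - (-10 + 39) = 3 - 1*29 = 3 - 29 = -26)
b(B, v) = -8*v (b(B, v) = 8*((0 + 0) - v) = 8*(0 - v) = 8*(-v) = -8*v)
m*(b(10 - 1*2, 6*(-4)) + 211) = -26*(-48*(-4) + 211) = -26*(-8*(-24) + 211) = -26*(192 + 211) = -26*403 = -10478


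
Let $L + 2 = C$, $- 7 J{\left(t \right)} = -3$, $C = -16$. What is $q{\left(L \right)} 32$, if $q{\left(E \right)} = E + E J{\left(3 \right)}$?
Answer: $- \frac{5760}{7} \approx -822.86$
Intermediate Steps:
$J{\left(t \right)} = \frac{3}{7}$ ($J{\left(t \right)} = \left(- \frac{1}{7}\right) \left(-3\right) = \frac{3}{7}$)
$L = -18$ ($L = -2 - 16 = -18$)
$q{\left(E \right)} = \frac{10 E}{7}$ ($q{\left(E \right)} = E + E \frac{3}{7} = E + \frac{3 E}{7} = \frac{10 E}{7}$)
$q{\left(L \right)} 32 = \frac{10}{7} \left(-18\right) 32 = \left(- \frac{180}{7}\right) 32 = - \frac{5760}{7}$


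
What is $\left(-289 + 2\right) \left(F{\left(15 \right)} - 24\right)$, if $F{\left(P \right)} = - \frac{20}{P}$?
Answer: $\frac{21812}{3} \approx 7270.7$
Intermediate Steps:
$\left(-289 + 2\right) \left(F{\left(15 \right)} - 24\right) = \left(-289 + 2\right) \left(- \frac{20}{15} - 24\right) = - 287 \left(\left(-20\right) \frac{1}{15} - 24\right) = - 287 \left(- \frac{4}{3} - 24\right) = \left(-287\right) \left(- \frac{76}{3}\right) = \frac{21812}{3}$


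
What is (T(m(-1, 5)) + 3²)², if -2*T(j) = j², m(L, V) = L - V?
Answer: 81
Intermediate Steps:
T(j) = -j²/2
(T(m(-1, 5)) + 3²)² = (-(-1 - 1*5)²/2 + 3²)² = (-(-1 - 5)²/2 + 9)² = (-½*(-6)² + 9)² = (-½*36 + 9)² = (-18 + 9)² = (-9)² = 81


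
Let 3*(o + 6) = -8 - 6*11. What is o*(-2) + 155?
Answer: 649/3 ≈ 216.33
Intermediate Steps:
o = -92/3 (o = -6 + (-8 - 6*11)/3 = -6 + (-8 - 1*66)/3 = -6 + (-8 - 66)/3 = -6 + (1/3)*(-74) = -6 - 74/3 = -92/3 ≈ -30.667)
o*(-2) + 155 = -92/3*(-2) + 155 = 184/3 + 155 = 649/3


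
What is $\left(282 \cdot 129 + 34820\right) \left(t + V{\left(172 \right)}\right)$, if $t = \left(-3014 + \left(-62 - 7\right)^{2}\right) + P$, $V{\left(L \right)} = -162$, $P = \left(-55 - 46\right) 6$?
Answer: $69702842$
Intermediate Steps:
$P = -606$ ($P = \left(-101\right) 6 = -606$)
$t = 1141$ ($t = \left(-3014 + \left(-62 - 7\right)^{2}\right) - 606 = \left(-3014 + \left(-69\right)^{2}\right) - 606 = \left(-3014 + 4761\right) - 606 = 1747 - 606 = 1141$)
$\left(282 \cdot 129 + 34820\right) \left(t + V{\left(172 \right)}\right) = \left(282 \cdot 129 + 34820\right) \left(1141 - 162\right) = \left(36378 + 34820\right) 979 = 71198 \cdot 979 = 69702842$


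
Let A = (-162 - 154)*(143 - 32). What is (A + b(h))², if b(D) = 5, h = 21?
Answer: 1229975041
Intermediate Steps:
A = -35076 (A = -316*111 = -35076)
(A + b(h))² = (-35076 + 5)² = (-35071)² = 1229975041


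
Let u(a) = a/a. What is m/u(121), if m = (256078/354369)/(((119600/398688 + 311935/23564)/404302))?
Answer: 326834136331264592/15144392135795 ≈ 21581.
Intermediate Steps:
u(a) = 1
m = 326834136331264592/15144392135795 (m = (256078*(1/354369))/(((119600*(1/398688) + 311935*(1/23564))*(1/404302))) = 256078/(354369*(((7475/24918 + 311935/23564)*(1/404302)))) = 256078/(354369*(((3974468615/293583876)*(1/404302)))) = 256078/(354369*(128208665/3828920910792)) = (256078/354369)*(3828920910792/128208665) = 326834136331264592/15144392135795 ≈ 21581.)
m/u(121) = (326834136331264592/15144392135795)/1 = (326834136331264592/15144392135795)*1 = 326834136331264592/15144392135795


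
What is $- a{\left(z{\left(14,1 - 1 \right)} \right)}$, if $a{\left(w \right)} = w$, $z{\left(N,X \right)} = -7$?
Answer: $7$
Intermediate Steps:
$- a{\left(z{\left(14,1 - 1 \right)} \right)} = \left(-1\right) \left(-7\right) = 7$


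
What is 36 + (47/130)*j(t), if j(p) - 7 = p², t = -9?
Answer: 4408/65 ≈ 67.815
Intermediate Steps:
j(p) = 7 + p²
36 + (47/130)*j(t) = 36 + (47/130)*(7 + (-9)²) = 36 + (47*(1/130))*(7 + 81) = 36 + (47/130)*88 = 36 + 2068/65 = 4408/65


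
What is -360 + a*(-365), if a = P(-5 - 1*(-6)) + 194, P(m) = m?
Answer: -71535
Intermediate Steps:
a = 195 (a = (-5 - 1*(-6)) + 194 = (-5 + 6) + 194 = 1 + 194 = 195)
-360 + a*(-365) = -360 + 195*(-365) = -360 - 71175 = -71535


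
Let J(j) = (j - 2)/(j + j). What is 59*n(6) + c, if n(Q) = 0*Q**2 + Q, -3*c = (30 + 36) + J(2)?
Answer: 332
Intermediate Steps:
J(j) = (-2 + j)/(2*j) (J(j) = (-2 + j)/((2*j)) = (-2 + j)*(1/(2*j)) = (-2 + j)/(2*j))
c = -22 (c = -((30 + 36) + (1/2)*(-2 + 2)/2)/3 = -(66 + (1/2)*(1/2)*0)/3 = -(66 + 0)/3 = -1/3*66 = -22)
n(Q) = Q (n(Q) = 0 + Q = Q)
59*n(6) + c = 59*6 - 22 = 354 - 22 = 332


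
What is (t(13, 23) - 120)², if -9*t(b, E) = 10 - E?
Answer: 1138489/81 ≈ 14055.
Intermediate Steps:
t(b, E) = -10/9 + E/9 (t(b, E) = -(10 - E)/9 = -10/9 + E/9)
(t(13, 23) - 120)² = ((-10/9 + (⅑)*23) - 120)² = ((-10/9 + 23/9) - 120)² = (13/9 - 120)² = (-1067/9)² = 1138489/81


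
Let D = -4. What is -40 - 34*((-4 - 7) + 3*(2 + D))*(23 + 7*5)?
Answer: 33484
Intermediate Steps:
-40 - 34*((-4 - 7) + 3*(2 + D))*(23 + 7*5) = -40 - 34*((-4 - 7) + 3*(2 - 4))*(23 + 7*5) = -40 - 34*(-11 + 3*(-2))*(23 + 35) = -40 - 34*(-11 - 6)*58 = -40 - (-578)*58 = -40 - 34*(-986) = -40 + 33524 = 33484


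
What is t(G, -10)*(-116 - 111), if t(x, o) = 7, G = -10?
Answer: -1589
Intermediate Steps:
t(G, -10)*(-116 - 111) = 7*(-116 - 111) = 7*(-227) = -1589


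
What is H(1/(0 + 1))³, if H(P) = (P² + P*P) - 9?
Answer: -343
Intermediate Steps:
H(P) = -9 + 2*P² (H(P) = (P² + P²) - 9 = 2*P² - 9 = -9 + 2*P²)
H(1/(0 + 1))³ = (-9 + 2*(1/(0 + 1))²)³ = (-9 + 2*(1/1)²)³ = (-9 + 2*1²)³ = (-9 + 2*1)³ = (-9 + 2)³ = (-7)³ = -343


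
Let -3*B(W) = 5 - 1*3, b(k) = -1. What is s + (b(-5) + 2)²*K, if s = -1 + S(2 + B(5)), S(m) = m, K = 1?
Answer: 4/3 ≈ 1.3333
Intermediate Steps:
B(W) = -⅔ (B(W) = -(5 - 1*3)/3 = -(5 - 3)/3 = -⅓*2 = -⅔)
s = ⅓ (s = -1 + (2 - ⅔) = -1 + 4/3 = ⅓ ≈ 0.33333)
s + (b(-5) + 2)²*K = ⅓ + (-1 + 2)²*1 = ⅓ + 1²*1 = ⅓ + 1*1 = ⅓ + 1 = 4/3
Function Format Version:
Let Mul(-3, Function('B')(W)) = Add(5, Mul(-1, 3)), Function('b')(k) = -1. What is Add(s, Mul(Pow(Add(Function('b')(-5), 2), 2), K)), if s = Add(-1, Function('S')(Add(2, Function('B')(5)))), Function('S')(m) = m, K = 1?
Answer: Rational(4, 3) ≈ 1.3333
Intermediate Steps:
Function('B')(W) = Rational(-2, 3) (Function('B')(W) = Mul(Rational(-1, 3), Add(5, Mul(-1, 3))) = Mul(Rational(-1, 3), Add(5, -3)) = Mul(Rational(-1, 3), 2) = Rational(-2, 3))
s = Rational(1, 3) (s = Add(-1, Add(2, Rational(-2, 3))) = Add(-1, Rational(4, 3)) = Rational(1, 3) ≈ 0.33333)
Add(s, Mul(Pow(Add(Function('b')(-5), 2), 2), K)) = Add(Rational(1, 3), Mul(Pow(Add(-1, 2), 2), 1)) = Add(Rational(1, 3), Mul(Pow(1, 2), 1)) = Add(Rational(1, 3), Mul(1, 1)) = Add(Rational(1, 3), 1) = Rational(4, 3)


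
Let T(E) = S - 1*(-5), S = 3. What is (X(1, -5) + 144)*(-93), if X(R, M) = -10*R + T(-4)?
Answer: -13206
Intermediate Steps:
T(E) = 8 (T(E) = 3 - 1*(-5) = 3 + 5 = 8)
X(R, M) = 8 - 10*R (X(R, M) = -10*R + 8 = 8 - 10*R)
(X(1, -5) + 144)*(-93) = ((8 - 10*1) + 144)*(-93) = ((8 - 10) + 144)*(-93) = (-2 + 144)*(-93) = 142*(-93) = -13206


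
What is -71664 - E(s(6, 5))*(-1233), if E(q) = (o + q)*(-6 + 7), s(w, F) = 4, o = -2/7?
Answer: -469590/7 ≈ -67084.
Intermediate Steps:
o = -2/7 (o = -2*⅐ = -2/7 ≈ -0.28571)
E(q) = -2/7 + q (E(q) = (-2/7 + q)*(-6 + 7) = (-2/7 + q)*1 = -2/7 + q)
-71664 - E(s(6, 5))*(-1233) = -71664 - (-2/7 + 4)*(-1233) = -71664 - 26*(-1233)/7 = -71664 - 1*(-32058/7) = -71664 + 32058/7 = -469590/7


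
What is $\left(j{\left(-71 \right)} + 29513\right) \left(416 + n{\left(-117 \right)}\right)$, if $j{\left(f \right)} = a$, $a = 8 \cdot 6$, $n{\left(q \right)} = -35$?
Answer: $11262741$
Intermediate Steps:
$a = 48$
$j{\left(f \right)} = 48$
$\left(j{\left(-71 \right)} + 29513\right) \left(416 + n{\left(-117 \right)}\right) = \left(48 + 29513\right) \left(416 - 35\right) = 29561 \cdot 381 = 11262741$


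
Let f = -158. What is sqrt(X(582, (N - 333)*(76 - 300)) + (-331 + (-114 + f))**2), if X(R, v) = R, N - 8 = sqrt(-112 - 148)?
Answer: sqrt(364191) ≈ 603.48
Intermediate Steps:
N = 8 + 2*I*sqrt(65) (N = 8 + sqrt(-112 - 148) = 8 + sqrt(-260) = 8 + 2*I*sqrt(65) ≈ 8.0 + 16.125*I)
sqrt(X(582, (N - 333)*(76 - 300)) + (-331 + (-114 + f))**2) = sqrt(582 + (-331 + (-114 - 158))**2) = sqrt(582 + (-331 - 272)**2) = sqrt(582 + (-603)**2) = sqrt(582 + 363609) = sqrt(364191)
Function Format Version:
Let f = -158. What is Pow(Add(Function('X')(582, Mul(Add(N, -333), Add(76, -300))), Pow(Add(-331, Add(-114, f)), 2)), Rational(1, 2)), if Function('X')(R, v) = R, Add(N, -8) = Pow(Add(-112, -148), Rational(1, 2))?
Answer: Pow(364191, Rational(1, 2)) ≈ 603.48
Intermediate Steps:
N = Add(8, Mul(2, I, Pow(65, Rational(1, 2)))) (N = Add(8, Pow(Add(-112, -148), Rational(1, 2))) = Add(8, Pow(-260, Rational(1, 2))) = Add(8, Mul(2, I, Pow(65, Rational(1, 2)))) ≈ Add(8.0000, Mul(16.125, I)))
Pow(Add(Function('X')(582, Mul(Add(N, -333), Add(76, -300))), Pow(Add(-331, Add(-114, f)), 2)), Rational(1, 2)) = Pow(Add(582, Pow(Add(-331, Add(-114, -158)), 2)), Rational(1, 2)) = Pow(Add(582, Pow(Add(-331, -272), 2)), Rational(1, 2)) = Pow(Add(582, Pow(-603, 2)), Rational(1, 2)) = Pow(Add(582, 363609), Rational(1, 2)) = Pow(364191, Rational(1, 2))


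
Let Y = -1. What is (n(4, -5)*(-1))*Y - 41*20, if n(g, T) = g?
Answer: -816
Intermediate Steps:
(n(4, -5)*(-1))*Y - 41*20 = (4*(-1))*(-1) - 41*20 = -4*(-1) - 820 = 4 - 820 = -816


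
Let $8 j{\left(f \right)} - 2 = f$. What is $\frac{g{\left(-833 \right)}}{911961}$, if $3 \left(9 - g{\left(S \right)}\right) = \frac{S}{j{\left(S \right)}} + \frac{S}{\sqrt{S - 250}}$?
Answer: $\frac{15773}{2273518773} - \frac{833 i \sqrt{3}}{155945331} \approx 6.9377 \cdot 10^{-6} - 9.2519 \cdot 10^{-6} i$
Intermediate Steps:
$j{\left(f \right)} = \frac{1}{4} + \frac{f}{8}$
$g{\left(S \right)} = 9 - \frac{S}{3 \sqrt{-250 + S}} - \frac{S}{3 \left(\frac{1}{4} + \frac{S}{8}\right)}$ ($g{\left(S \right)} = 9 - \frac{\frac{S}{\frac{1}{4} + \frac{S}{8}} + \frac{S}{\sqrt{S - 250}}}{3} = 9 - \frac{\frac{S}{\frac{1}{4} + \frac{S}{8}} + \frac{S}{\sqrt{-250 + S}}}{3} = 9 - \frac{\frac{S}{\sqrt{-250 + S}} + \frac{S}{\frac{1}{4} + \frac{S}{8}}}{3} = 9 - \left(\frac{S}{3 \sqrt{-250 + S}} + \frac{S}{3 \left(\frac{1}{4} + \frac{S}{8}\right)}\right) = 9 - \frac{S}{3 \sqrt{-250 + S}} - \frac{S}{3 \left(\frac{1}{4} + \frac{S}{8}\right)}$)
$\frac{g{\left(-833 \right)}}{911961} = \frac{9 - - \frac{833}{3 \sqrt{-250 - 833}} - - \frac{833}{3 \left(\frac{1}{4} + \frac{1}{8} \left(-833\right)\right)}}{911961} = \left(9 - - \frac{833}{3 \cdot 19 i \sqrt{3}} - - \frac{833}{3 \left(\frac{1}{4} - \frac{833}{8}\right)}\right) \frac{1}{911961} = \left(9 - - \frac{833 \left(- \frac{i \sqrt{3}}{57}\right)}{3} - - \frac{833}{3 \left(- \frac{831}{8}\right)}\right) \frac{1}{911961} = \left(9 - \frac{833 i \sqrt{3}}{171} - \left(- \frac{833}{3}\right) \left(- \frac{8}{831}\right)\right) \frac{1}{911961} = \left(9 - \frac{833 i \sqrt{3}}{171} - \frac{6664}{2493}\right) \frac{1}{911961} = \left(\frac{15773}{2493} - \frac{833 i \sqrt{3}}{171}\right) \frac{1}{911961} = \frac{15773}{2273518773} - \frac{833 i \sqrt{3}}{155945331}$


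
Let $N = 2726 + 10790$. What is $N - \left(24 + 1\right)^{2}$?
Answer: $12891$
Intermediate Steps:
$N = 13516$
$N - \left(24 + 1\right)^{2} = 13516 - \left(24 + 1\right)^{2} = 13516 - 25^{2} = 13516 - 625 = 12891$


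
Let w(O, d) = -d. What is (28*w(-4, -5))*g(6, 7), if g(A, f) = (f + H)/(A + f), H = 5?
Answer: 1680/13 ≈ 129.23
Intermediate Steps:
g(A, f) = (5 + f)/(A + f) (g(A, f) = (f + 5)/(A + f) = (5 + f)/(A + f))
(28*w(-4, -5))*g(6, 7) = (28*(-1*(-5)))*((5 + 7)/(6 + 7)) = (28*5)*(12/13) = 140*((1/13)*12) = 140*(12/13) = 1680/13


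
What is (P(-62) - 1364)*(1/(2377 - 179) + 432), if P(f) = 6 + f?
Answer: -674171270/1099 ≈ -6.1344e+5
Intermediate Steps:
(P(-62) - 1364)*(1/(2377 - 179) + 432) = ((6 - 62) - 1364)*(1/(2377 - 179) + 432) = (-56 - 1364)*(1/2198 + 432) = -1420*(1/2198 + 432) = -1420*949537/2198 = -674171270/1099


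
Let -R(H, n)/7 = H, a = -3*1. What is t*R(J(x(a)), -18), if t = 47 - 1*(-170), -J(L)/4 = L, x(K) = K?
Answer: -18228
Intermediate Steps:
a = -3
J(L) = -4*L
R(H, n) = -7*H
t = 217 (t = 47 + 170 = 217)
t*R(J(x(a)), -18) = 217*(-(-28)*(-3)) = 217*(-7*12) = 217*(-84) = -18228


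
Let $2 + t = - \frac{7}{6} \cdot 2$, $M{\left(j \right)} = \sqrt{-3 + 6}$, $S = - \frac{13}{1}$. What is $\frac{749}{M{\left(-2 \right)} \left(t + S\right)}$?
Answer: $- \frac{749 \sqrt{3}}{52} \approx -24.948$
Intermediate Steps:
$S = -13$ ($S = \left(-13\right) 1 = -13$)
$M{\left(j \right)} = \sqrt{3}$
$t = - \frac{13}{3}$ ($t = -2 + - \frac{7}{6} \cdot 2 = -2 + \left(-7\right) \frac{1}{6} \cdot 2 = -2 - \frac{7}{3} = - \frac{13}{3} \approx -4.3333$)
$\frac{749}{M{\left(-2 \right)} \left(t + S\right)} = \frac{749}{\sqrt{3} \left(- \frac{13}{3} - 13\right)} = \frac{749}{\sqrt{3} \left(- \frac{52}{3}\right)} = \frac{749}{\left(- \frac{52}{3}\right) \sqrt{3}} = 749 \left(- \frac{\sqrt{3}}{52}\right) = - \frac{749 \sqrt{3}}{52}$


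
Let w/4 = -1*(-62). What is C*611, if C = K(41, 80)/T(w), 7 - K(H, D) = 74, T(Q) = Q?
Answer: -40937/248 ≈ -165.07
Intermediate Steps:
w = 248 (w = 4*(-1*(-62)) = 4*62 = 248)
K(H, D) = -67 (K(H, D) = 7 - 1*74 = 7 - 74 = -67)
C = -67/248 ≈ -0.27016
C*611 = -67/248*611 = -40937/248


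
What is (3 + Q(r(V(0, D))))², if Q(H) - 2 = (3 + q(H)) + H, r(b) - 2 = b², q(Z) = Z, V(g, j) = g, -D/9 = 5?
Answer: 144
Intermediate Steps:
D = -45 (D = -9*5 = -45)
r(b) = 2 + b²
Q(H) = 5 + 2*H (Q(H) = 2 + ((3 + H) + H) = 2 + (3 + 2*H) = 5 + 2*H)
(3 + Q(r(V(0, D))))² = (3 + (5 + 2*(2 + 0²)))² = (3 + (5 + 2*(2 + 0)))² = (3 + (5 + 2*2))² = (3 + (5 + 4))² = (3 + 9)² = 12² = 144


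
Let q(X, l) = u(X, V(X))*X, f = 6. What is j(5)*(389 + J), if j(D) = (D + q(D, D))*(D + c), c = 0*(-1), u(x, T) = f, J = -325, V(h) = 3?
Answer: 11200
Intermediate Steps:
u(x, T) = 6
q(X, l) = 6*X
c = 0
j(D) = 7*D² (j(D) = (D + 6*D)*(D + 0) = (7*D)*D = 7*D²)
j(5)*(389 + J) = (7*5²)*(389 - 325) = (7*25)*64 = 175*64 = 11200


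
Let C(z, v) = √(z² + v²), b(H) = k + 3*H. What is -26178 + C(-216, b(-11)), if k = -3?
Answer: -26178 + 36*√37 ≈ -25959.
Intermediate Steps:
b(H) = -3 + 3*H
C(z, v) = √(v² + z²)
-26178 + C(-216, b(-11)) = -26178 + √((-3 + 3*(-11))² + (-216)²) = -26178 + √((-3 - 33)² + 46656) = -26178 + √((-36)² + 46656) = -26178 + √(1296 + 46656) = -26178 + √47952 = -26178 + 36*√37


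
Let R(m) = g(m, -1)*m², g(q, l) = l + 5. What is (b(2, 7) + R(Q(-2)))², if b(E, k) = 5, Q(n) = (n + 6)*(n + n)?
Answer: 1058841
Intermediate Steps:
Q(n) = 2*n*(6 + n) (Q(n) = (6 + n)*(2*n) = 2*n*(6 + n))
g(q, l) = 5 + l
R(m) = 4*m² (R(m) = (5 - 1)*m² = 4*m²)
(b(2, 7) + R(Q(-2)))² = (5 + 4*(2*(-2)*(6 - 2))²)² = (5 + 4*(2*(-2)*4)²)² = (5 + 4*(-16)²)² = (5 + 4*256)² = (5 + 1024)² = 1029² = 1058841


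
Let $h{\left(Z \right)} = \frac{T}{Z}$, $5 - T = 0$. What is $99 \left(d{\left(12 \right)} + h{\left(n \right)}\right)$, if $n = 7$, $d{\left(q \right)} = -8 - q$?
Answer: $- \frac{13365}{7} \approx -1909.3$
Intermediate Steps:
$T = 5$ ($T = 5 - 0 = 5 + 0 = 5$)
$h{\left(Z \right)} = \frac{5}{Z}$
$99 \left(d{\left(12 \right)} + h{\left(n \right)}\right) = 99 \left(\left(-8 - 12\right) + \frac{5}{7}\right) = 99 \left(\left(-8 - 12\right) + 5 \cdot \frac{1}{7}\right) = 99 \left(-20 + \frac{5}{7}\right) = 99 \left(- \frac{135}{7}\right) = - \frac{13365}{7}$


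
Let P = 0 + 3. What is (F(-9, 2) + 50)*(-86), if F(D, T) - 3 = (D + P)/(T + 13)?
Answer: -22618/5 ≈ -4523.6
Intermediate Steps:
P = 3
F(D, T) = 3 + (3 + D)/(13 + T) (F(D, T) = 3 + (D + 3)/(T + 13) = 3 + (3 + D)/(13 + T))
(F(-9, 2) + 50)*(-86) = ((42 - 9 + 3*2)/(13 + 2) + 50)*(-86) = ((42 - 9 + 6)/15 + 50)*(-86) = ((1/15)*39 + 50)*(-86) = (13/5 + 50)*(-86) = (263/5)*(-86) = -22618/5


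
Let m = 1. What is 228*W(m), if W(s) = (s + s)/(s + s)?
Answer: 228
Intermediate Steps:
W(s) = 1 (W(s) = (2*s)/((2*s)) = (2*s)*(1/(2*s)) = 1)
228*W(m) = 228*1 = 228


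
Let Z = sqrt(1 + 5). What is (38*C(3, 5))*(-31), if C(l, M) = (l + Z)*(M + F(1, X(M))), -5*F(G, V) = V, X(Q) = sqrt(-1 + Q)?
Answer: -81282/5 - 27094*sqrt(6)/5 ≈ -29530.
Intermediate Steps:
F(G, V) = -V/5
Z = sqrt(6) ≈ 2.4495
C(l, M) = (M - sqrt(-1 + M)/5)*(l + sqrt(6)) (C(l, M) = (l + sqrt(6))*(M - sqrt(-1 + M)/5) = (M - sqrt(-1 + M)/5)*(l + sqrt(6)))
(38*C(3, 5))*(-31) = (38*(-sqrt(-6 + 6*5)/5 + 5*3 + 5*sqrt(6) - 1/5*3*sqrt(-1 + 5)))*(-31) = (38*(-sqrt(-6 + 30)/5 + 15 + 5*sqrt(6) - 1/5*3*sqrt(4)))*(-31) = (38*(-2*sqrt(6)/5 + 15 + 5*sqrt(6) - 1/5*3*2))*(-31) = (38*(-2*sqrt(6)/5 + 15 + 5*sqrt(6) - 6/5))*(-31) = (38*(69/5 + 23*sqrt(6)/5))*(-31) = (2622/5 + 874*sqrt(6)/5)*(-31) = -81282/5 - 27094*sqrt(6)/5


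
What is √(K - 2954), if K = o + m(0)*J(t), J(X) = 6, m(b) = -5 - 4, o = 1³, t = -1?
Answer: I*√3007 ≈ 54.836*I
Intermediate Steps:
o = 1
m(b) = -9
K = -53 (K = 1 - 9*6 = 1 - 54 = -53)
√(K - 2954) = √(-53 - 2954) = √(-3007) = I*√3007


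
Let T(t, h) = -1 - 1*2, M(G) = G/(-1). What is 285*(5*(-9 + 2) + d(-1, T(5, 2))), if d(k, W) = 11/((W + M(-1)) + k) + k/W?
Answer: -10925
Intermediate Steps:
M(G) = -G (M(G) = G*(-1) = -G)
T(t, h) = -3 (T(t, h) = -1 - 2 = -3)
d(k, W) = 11/(1 + W + k) + k/W (d(k, W) = 11/((W - 1*(-1)) + k) + k/W = 11/((W + 1) + k) + k/W = 11/((1 + W) + k) + k/W = 11/(1 + W + k) + k/W)
285*(5*(-9 + 2) + d(-1, T(5, 2))) = 285*(5*(-9 + 2) + (-1 + (-1)**2 + 11*(-3) - 3*(-1))/((-3)*(1 - 3 - 1))) = 285*(5*(-7) - 1/3*(-1 + 1 - 33 + 3)/(-3)) = 285*(-35 - 1/3*(-1/3)*(-30)) = 285*(-35 - 10/3) = 285*(-115/3) = -10925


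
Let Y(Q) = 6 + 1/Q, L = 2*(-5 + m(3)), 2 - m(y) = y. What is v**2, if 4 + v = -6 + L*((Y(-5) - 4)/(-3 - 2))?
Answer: 20164/625 ≈ 32.262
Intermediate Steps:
m(y) = 2 - y
L = -12 (L = 2*(-5 + (2 - 1*3)) = 2*(-5 + (2 - 3)) = 2*(-5 - 1) = 2*(-6) = -12)
v = -142/25 (v = -4 + (-6 - 12*((6 + 1/(-5)) - 4)/(-3 - 2)) = -4 + (-6 - 12*((6 - 1/5) - 4)/(-5)) = -4 + (-6 - 12*(29/5 - 4)*(-1)/5) = -4 + (-6 - 108*(-1)/(5*5)) = -4 + (-6 - 12*(-9/25)) = -4 + (-6 + 108/25) = -4 - 42/25 = -142/25 ≈ -5.6800)
v**2 = (-142/25)**2 = 20164/625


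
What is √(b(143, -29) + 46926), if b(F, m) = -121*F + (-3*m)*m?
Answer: 10*√271 ≈ 164.62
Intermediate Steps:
b(F, m) = -121*F - 3*m²
√(b(143, -29) + 46926) = √((-121*143 - 3*(-29)²) + 46926) = √((-17303 - 3*841) + 46926) = √((-17303 - 2523) + 46926) = √(-19826 + 46926) = √27100 = 10*√271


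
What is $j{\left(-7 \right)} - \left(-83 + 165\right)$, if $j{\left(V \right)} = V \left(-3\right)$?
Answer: $-61$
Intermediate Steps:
$j{\left(V \right)} = - 3 V$
$j{\left(-7 \right)} - \left(-83 + 165\right) = \left(-3\right) \left(-7\right) - \left(-83 + 165\right) = 21 - 82 = -61$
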